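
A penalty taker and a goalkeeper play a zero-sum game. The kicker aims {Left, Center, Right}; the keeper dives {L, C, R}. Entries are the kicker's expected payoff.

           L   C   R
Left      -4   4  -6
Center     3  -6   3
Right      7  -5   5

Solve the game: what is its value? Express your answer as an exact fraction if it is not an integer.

Row minima: Left → -6, Center → -6, Right → -5; maximin = -5.
Column maxima: L → 7, C → 4, R → 5; minimax = 4.
-5 ≠ 4, so there is no saddle point; optimal play is mixed.
Center is strictly dominated by Right, so the kicker never plays it.
With Center eliminated, L is strictly dominated by R (it gives the kicker strictly more in every remaining row), so the keeper never plays it.
On the remaining 2×2 (Left, Right vs C, R):
Let the kicker play Left with probability p. Expected payoff against C: 4p + (-5)(1−p) = 9p − 5; against R: (-6)p + 5(1−p) = −11p + 5.
Setting these equal: 9p − 5 = −11p + 5 ⇒ 20p = 10 ⇒ p = 1/2, and the value is (9)·(1/2) − 5 = -1/2.
For the keeper: with q = P(C), equating Left's and Right's payoffs gives 10q − 6 = −10q + 5 ⇒ q = 11/20.

-1/2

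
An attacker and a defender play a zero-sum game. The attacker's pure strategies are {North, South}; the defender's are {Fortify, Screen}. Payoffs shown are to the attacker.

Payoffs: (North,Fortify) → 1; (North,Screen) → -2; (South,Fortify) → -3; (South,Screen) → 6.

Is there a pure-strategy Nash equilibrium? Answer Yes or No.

No

Row minima: North → -2, South → -3; maximin = -2.
Column maxima: Fortify → 1, Screen → 6; minimax = 1.
-2 ≠ 1, so no pure-strategy equilibrium exists.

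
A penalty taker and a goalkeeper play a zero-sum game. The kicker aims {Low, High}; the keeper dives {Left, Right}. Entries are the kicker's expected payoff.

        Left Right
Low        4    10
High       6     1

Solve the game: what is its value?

Row minima: Low → 4, High → 1; maximin = 4.
Column maxima: Left → 6, Right → 10; minimax = 6.
4 ≠ 6, so there is no saddle point; optimal play is mixed.
Let the kicker play Low with probability p. Expected payoff against Left: 4p + 6(1−p) = −2p + 6; against Right: 10p + 1(1−p) = 9p + 1.
Setting these equal: −2p + 6 = 9p + 1 ⇒ −11p = -5 ⇒ p = 5/11, and the value is (-2)·(5/11) + 6 = 56/11.
For the keeper: with q = P(Left), equating Low's and High's payoffs gives −6q + 10 = 5q + 1 ⇒ q = 9/11.

56/11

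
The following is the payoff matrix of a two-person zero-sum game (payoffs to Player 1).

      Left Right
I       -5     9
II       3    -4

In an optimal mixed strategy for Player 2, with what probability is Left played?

Row minima: I → -5, II → -4; maximin = -4.
Column maxima: Left → 3, Right → 9; minimax = 3.
-4 ≠ 3, so there is no saddle point; optimal play is mixed.
Let Player 1 play I with probability p. Expected payoff against Left: (-5)p + 3(1−p) = −8p + 3; against Right: 9p + (-4)(1−p) = 13p − 4.
Setting these equal: −8p + 3 = 13p − 4 ⇒ −21p = -7 ⇒ p = 1/3, and the value is (-8)·(1/3) + 3 = 1/3.
For Player 2: with q = P(Left), equating I's and II's payoffs gives −14q + 9 = 7q − 4 ⇒ q = 13/21.

13/21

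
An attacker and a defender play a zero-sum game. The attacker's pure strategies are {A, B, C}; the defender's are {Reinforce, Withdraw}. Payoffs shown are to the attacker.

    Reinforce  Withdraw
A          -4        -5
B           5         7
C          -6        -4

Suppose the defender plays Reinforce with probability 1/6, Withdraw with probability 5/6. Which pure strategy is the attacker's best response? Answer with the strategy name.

Expected payoff of A: (1/6)·(-4) + (5/6)·(-5) = -29/6.
Expected payoff of B: (1/6)·5 + (5/6)·7 = 20/3.
Expected payoff of C: (1/6)·(-6) + (5/6)·(-4) = -13/3.
The largest is 20/3, so the attacker's best response is B.

B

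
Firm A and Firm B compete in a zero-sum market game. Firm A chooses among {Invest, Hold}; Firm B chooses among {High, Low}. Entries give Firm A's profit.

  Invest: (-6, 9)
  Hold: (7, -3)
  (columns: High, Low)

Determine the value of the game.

9/5

Row minima: Invest → -6, Hold → -3; maximin = -3.
Column maxima: High → 7, Low → 9; minimax = 7.
-3 ≠ 7, so there is no saddle point; optimal play is mixed.
Let Firm A play Invest with probability p. Expected payoff against High: (-6)p + 7(1−p) = −13p + 7; against Low: 9p + (-3)(1−p) = 12p − 3.
Setting these equal: −13p + 7 = 12p − 3 ⇒ −25p = -10 ⇒ p = 2/5, and the value is (-13)·(2/5) + 7 = 9/5.
For Firm B: with q = P(High), equating Invest's and Hold's payoffs gives −15q + 9 = 10q − 3 ⇒ q = 12/25.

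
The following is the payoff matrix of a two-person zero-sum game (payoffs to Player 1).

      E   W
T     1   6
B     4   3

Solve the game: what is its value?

Row minima: T → 1, B → 3; maximin = 3.
Column maxima: E → 4, W → 6; minimax = 4.
3 ≠ 4, so there is no saddle point; optimal play is mixed.
Let Player 1 play T with probability p. Expected payoff against E: 1p + 4(1−p) = −3p + 4; against W: 6p + 3(1−p) = 3p + 3.
Setting these equal: −3p + 4 = 3p + 3 ⇒ −6p = -1 ⇒ p = 1/6, and the value is (-3)·(1/6) + 4 = 7/2.
For Player 2: with q = P(E), equating T's and B's payoffs gives −5q + 6 = q + 3 ⇒ q = 1/2.

7/2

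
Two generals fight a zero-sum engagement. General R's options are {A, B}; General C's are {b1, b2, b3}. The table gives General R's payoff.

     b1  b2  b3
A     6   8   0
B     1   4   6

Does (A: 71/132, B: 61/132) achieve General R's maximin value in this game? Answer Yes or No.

No

Against b1 this mix gives (71/132)·6 + (61/132)·1 = 487/132.
Against b2 this mix gives (71/132)·8 + (61/132)·4 = 203/33.
Against b3 this mix gives (71/132)·0 + (61/132)·6 = 61/22.
General C will play b3, holding General R to 61/22. Shifting weight toward the row that does better against b3 would raise this floor (the equalizing mix achieves 36/11 against both b3 and b1), so the proposed strategy is not optimal.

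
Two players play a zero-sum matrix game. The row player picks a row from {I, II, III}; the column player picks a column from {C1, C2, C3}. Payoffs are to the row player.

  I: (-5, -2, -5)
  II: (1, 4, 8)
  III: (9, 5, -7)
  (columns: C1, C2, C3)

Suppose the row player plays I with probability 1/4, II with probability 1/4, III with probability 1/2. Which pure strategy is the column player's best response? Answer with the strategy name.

C3

If the column player plays C1, the row player's expected payoff is (1/4)·(-5) + (1/4)·1 + (1/2)·9 = 7/2.
If the column player plays C2, the row player's expected payoff is (1/4)·(-2) + (1/4)·4 + (1/2)·5 = 3.
If the column player plays C3, the row player's expected payoff is (1/4)·(-5) + (1/4)·8 + (1/2)·(-7) = -11/4.
The column player minimizes the row player's payoff; the smallest is -11/4, so the best response is C3.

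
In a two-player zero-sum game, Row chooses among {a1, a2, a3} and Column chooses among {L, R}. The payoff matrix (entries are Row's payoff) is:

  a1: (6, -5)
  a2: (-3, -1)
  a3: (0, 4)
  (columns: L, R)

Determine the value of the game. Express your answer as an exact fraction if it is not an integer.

8/5

Row minima: a1 → -5, a2 → -3, a3 → 0; maximin = 0.
Column maxima: L → 6, R → 4; minimax = 4.
0 ≠ 4, so there is no saddle point; optimal play is mixed.
a2 is strictly dominated by a3, so Row never plays it.
On the remaining 2×2 (a1, a3 vs L, R):
Let Row play a1 with probability p. Expected payoff against L: 6p + 0(1−p) = 6p; against R: (-5)p + 4(1−p) = −9p + 4.
Setting these equal: 6p = −9p + 4 ⇒ 15p = 4 ⇒ p = 4/15, and the value is (6)·(4/15) = 8/5.
For Column: with q = P(L), equating a1's and a3's payoffs gives 11q − 5 = −4q + 4 ⇒ q = 3/5.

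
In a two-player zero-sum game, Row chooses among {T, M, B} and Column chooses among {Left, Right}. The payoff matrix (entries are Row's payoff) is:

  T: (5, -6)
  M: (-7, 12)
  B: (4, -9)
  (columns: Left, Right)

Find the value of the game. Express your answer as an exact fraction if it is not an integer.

3/5

Row minima: T → -6, M → -7, B → -9; maximin = -6.
Column maxima: Left → 5, Right → 12; minimax = 5.
-6 ≠ 5, so there is no saddle point; optimal play is mixed.
B is strictly dominated by T, so Row never plays it.
On the remaining 2×2 (T, M vs Left, Right):
Let Row play T with probability p. Expected payoff against Left: 5p + (-7)(1−p) = 12p − 7; against Right: (-6)p + 12(1−p) = −18p + 12.
Setting these equal: 12p − 7 = −18p + 12 ⇒ 30p = 19 ⇒ p = 19/30, and the value is (12)·(19/30) − 7 = 3/5.
For Column: with q = P(Left), equating T's and M's payoffs gives 11q − 6 = −19q + 12 ⇒ q = 3/5.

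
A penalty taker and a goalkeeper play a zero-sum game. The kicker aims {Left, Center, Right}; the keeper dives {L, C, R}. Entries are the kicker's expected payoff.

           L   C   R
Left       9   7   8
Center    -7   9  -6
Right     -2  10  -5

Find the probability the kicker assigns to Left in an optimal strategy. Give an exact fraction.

15/16

Row minima: Left → 7, Center → -7, Right → -5; maximin = 7.
Column maxima: L → 9, C → 10, R → 8; minimax = 8.
7 ≠ 8, so there is no saddle point; optimal play is mixed.
Center is strictly dominated by Right, so the kicker never plays it.
With Center eliminated, L is strictly dominated by R (it gives the kicker strictly more in every remaining row), so the keeper never plays it.
On the remaining 2×2 (Left, Right vs C, R):
Let the kicker play Left with probability p. Expected payoff against C: 7p + 10(1−p) = −3p + 10; against R: 8p + (-5)(1−p) = 13p − 5.
Setting these equal: −3p + 10 = 13p − 5 ⇒ −16p = -15 ⇒ p = 15/16, and the value is (-3)·(15/16) + 10 = 115/16.
For the keeper: with q = P(C), equating Left's and Right's payoffs gives −q + 8 = 15q − 5 ⇒ q = 13/16.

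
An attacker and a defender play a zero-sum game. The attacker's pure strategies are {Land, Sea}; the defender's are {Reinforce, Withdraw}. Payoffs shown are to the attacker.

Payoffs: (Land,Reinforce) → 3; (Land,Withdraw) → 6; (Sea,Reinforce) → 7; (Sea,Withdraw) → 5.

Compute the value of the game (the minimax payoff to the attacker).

Row minima: Land → 3, Sea → 5; maximin = 5.
Column maxima: Reinforce → 7, Withdraw → 6; minimax = 6.
5 ≠ 6, so there is no saddle point; optimal play is mixed.
Let the attacker play Land with probability p. Expected payoff against Reinforce: 3p + 7(1−p) = −4p + 7; against Withdraw: 6p + 5(1−p) = p + 5.
Setting these equal: −4p + 7 = p + 5 ⇒ −5p = -2 ⇒ p = 2/5, and the value is (-4)·(2/5) + 7 = 27/5.
For the defender: with q = P(Reinforce), equating Land's and Sea's payoffs gives −3q + 6 = 2q + 5 ⇒ q = 1/5.

27/5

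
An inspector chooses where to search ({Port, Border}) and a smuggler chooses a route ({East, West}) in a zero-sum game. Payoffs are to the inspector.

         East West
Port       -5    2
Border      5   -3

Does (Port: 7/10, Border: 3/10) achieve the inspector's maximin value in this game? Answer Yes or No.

No

Against East this mix gives (7/10)·(-5) + (3/10)·5 = -2.
Against West this mix gives (7/10)·2 + (3/10)·(-3) = 1/2.
The smuggler will play East, holding the inspector to -2. Shifting weight toward the row that does better against East would raise this floor (the equalizing mix achieves -1/3 against both East and West), so the proposed strategy is not optimal.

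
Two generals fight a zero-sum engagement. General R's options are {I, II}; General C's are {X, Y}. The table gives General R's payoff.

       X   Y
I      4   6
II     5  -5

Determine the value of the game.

Row minima: I → 4, II → -5; maximin = 4.
Column maxima: X → 5, Y → 6; minimax = 5.
4 ≠ 5, so there is no saddle point; optimal play is mixed.
Let General R play I with probability p. Expected payoff against X: 4p + 5(1−p) = −p + 5; against Y: 6p + (-5)(1−p) = 11p − 5.
Setting these equal: −p + 5 = 11p − 5 ⇒ −12p = -10 ⇒ p = 5/6, and the value is (-1)·(5/6) + 5 = 25/6.
For General C: with q = P(X), equating I's and II's payoffs gives −2q + 6 = 10q − 5 ⇒ q = 11/12.

25/6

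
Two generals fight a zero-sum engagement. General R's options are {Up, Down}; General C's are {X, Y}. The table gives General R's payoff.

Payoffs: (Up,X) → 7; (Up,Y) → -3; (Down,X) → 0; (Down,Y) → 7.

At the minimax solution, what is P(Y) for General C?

7/17

Row minima: Up → -3, Down → 0; maximin = 0.
Column maxima: X → 7, Y → 7; minimax = 7.
0 ≠ 7, so there is no saddle point; optimal play is mixed.
Let General R play Up with probability p. Expected payoff against X: 7p + 0(1−p) = 7p; against Y: (-3)p + 7(1−p) = −10p + 7.
Setting these equal: 7p = −10p + 7 ⇒ 17p = 7 ⇒ p = 7/17, and the value is (7)·(7/17) = 49/17.
For General C: with q = P(X), equating Up's and Down's payoffs gives 10q − 3 = −7q + 7 ⇒ q = 10/17.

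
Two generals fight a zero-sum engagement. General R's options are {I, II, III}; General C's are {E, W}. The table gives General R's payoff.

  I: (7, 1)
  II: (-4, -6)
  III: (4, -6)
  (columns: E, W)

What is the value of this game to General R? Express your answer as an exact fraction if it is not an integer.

Row minima: I → 1, II → -6, III → -6; maximin = 1.
Column maxima: E → 7, W → 1; minimax = 1.
Since maximin = minimax = 1, there is a saddle point and the value is 1.

1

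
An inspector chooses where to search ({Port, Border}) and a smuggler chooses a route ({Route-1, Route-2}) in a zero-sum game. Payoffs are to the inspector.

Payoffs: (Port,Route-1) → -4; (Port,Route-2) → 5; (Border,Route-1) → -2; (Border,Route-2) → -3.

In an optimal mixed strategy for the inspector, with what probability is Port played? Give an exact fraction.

1/10

Row minima: Port → -4, Border → -3; maximin = -3.
Column maxima: Route-1 → -2, Route-2 → 5; minimax = -2.
-3 ≠ -2, so there is no saddle point; optimal play is mixed.
Let the inspector play Port with probability p. Expected payoff against Route-1: (-4)p + (-2)(1−p) = −2p − 2; against Route-2: 5p + (-3)(1−p) = 8p − 3.
Setting these equal: −2p − 2 = 8p − 3 ⇒ −10p = -1 ⇒ p = 1/10, and the value is (-2)·(1/10) − 2 = -11/5.
For the smuggler: with q = P(Route-1), equating Port's and Border's payoffs gives −9q + 5 = q − 3 ⇒ q = 4/5.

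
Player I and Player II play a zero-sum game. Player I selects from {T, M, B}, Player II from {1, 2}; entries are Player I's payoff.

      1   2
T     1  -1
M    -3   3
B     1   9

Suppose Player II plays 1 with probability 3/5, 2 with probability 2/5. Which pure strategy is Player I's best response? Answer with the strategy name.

B

Expected payoff of T: (3/5)·1 + (2/5)·(-1) = 1/5.
Expected payoff of M: (3/5)·(-3) + (2/5)·3 = -3/5.
Expected payoff of B: (3/5)·1 + (2/5)·9 = 21/5.
The largest is 21/5, so Player I's best response is B.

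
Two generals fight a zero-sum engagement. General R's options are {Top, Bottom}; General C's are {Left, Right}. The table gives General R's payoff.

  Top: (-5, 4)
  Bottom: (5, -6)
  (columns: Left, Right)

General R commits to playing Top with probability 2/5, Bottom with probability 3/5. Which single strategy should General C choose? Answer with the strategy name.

If General C plays Left, General R's expected payoff is (2/5)·(-5) + (3/5)·5 = 1.
If General C plays Right, General R's expected payoff is (2/5)·4 + (3/5)·(-6) = -2.
General C minimizes General R's payoff; the smallest is -2, so the best response is Right.

Right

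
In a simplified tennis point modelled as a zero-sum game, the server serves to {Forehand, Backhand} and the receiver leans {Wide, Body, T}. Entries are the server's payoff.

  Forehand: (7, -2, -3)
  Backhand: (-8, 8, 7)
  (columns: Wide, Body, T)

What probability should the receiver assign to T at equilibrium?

Row minima: Forehand → -3, Backhand → -8; maximin = -3.
Column maxima: Wide → 7, Body → 8, T → 7; minimax = 7.
-3 ≠ 7, so there is no saddle point; optimal play is mixed.
Body is strictly dominated by T (it gives the server strictly more in every row), so the receiver never plays it.
On the remaining 2×2 (Forehand, Backhand vs Wide, T):
Let the server play Forehand with probability p. Expected payoff against Wide: 7p + (-8)(1−p) = 15p − 8; against T: (-3)p + 7(1−p) = −10p + 7.
Setting these equal: 15p − 8 = −10p + 7 ⇒ 25p = 15 ⇒ p = 3/5, and the value is (15)·(3/5) − 8 = 1.
For the receiver: with q = P(Wide), equating Forehand's and Backhand's payoffs gives 10q − 3 = −15q + 7 ⇒ q = 2/5.

3/5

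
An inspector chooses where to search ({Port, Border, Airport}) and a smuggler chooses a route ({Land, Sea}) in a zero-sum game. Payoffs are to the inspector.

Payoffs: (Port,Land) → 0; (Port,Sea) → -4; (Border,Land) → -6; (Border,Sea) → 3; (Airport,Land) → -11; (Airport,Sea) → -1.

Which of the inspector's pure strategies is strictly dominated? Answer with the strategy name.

Border gives a strictly higher payoff than Airport against every column: -6 > -11, 3 > -1.
So Airport is strictly dominated and the inspector never plays it.

Airport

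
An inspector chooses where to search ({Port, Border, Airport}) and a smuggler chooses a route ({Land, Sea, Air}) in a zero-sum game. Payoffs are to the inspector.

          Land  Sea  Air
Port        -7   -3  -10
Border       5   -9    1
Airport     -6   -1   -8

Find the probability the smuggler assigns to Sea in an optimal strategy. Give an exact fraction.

Row minima: Port → -10, Border → -9, Airport → -8; maximin = -8.
Column maxima: Land → 5, Sea → -1, Air → 1; minimax = -1.
-8 ≠ -1, so there is no saddle point; optimal play is mixed.
Port is strictly dominated by Airport, so the inspector never plays it.
Land is strictly dominated by Air (it gives the inspector strictly more in every row), so the smuggler never plays it.
On the remaining 2×2 (Border, Airport vs Sea, Air):
Let the inspector play Border with probability p. Expected payoff against Sea: (-9)p + (-1)(1−p) = −8p − 1; against Air: 1p + (-8)(1−p) = 9p − 8.
Setting these equal: −8p − 1 = 9p − 8 ⇒ −17p = -7 ⇒ p = 7/17, and the value is (-8)·(7/17) − 1 = -73/17.
For the smuggler: with q = P(Sea), equating Border's and Airport's payoffs gives −10q + 1 = 7q − 8 ⇒ q = 9/17.

9/17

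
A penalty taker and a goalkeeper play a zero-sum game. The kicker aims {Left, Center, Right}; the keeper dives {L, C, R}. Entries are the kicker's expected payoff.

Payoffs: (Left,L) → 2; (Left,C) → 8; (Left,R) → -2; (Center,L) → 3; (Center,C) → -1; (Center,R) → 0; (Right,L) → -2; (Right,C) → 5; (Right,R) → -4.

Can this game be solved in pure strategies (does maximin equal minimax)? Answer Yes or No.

No

Row minima: Left → -2, Center → -1, Right → -4; maximin = -1.
Column maxima: L → 3, C → 8, R → 0; minimax = 0.
-1 ≠ 0, so no pure-strategy equilibrium exists.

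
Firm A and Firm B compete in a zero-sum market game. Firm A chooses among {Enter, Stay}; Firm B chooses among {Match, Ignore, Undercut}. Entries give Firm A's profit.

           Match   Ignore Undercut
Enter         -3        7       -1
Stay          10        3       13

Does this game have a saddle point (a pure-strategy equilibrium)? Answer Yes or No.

Row minima: Enter → -3, Stay → 3; maximin = 3.
Column maxima: Match → 10, Ignore → 7, Undercut → 13; minimax = 7.
3 ≠ 7, so no pure-strategy equilibrium exists.

No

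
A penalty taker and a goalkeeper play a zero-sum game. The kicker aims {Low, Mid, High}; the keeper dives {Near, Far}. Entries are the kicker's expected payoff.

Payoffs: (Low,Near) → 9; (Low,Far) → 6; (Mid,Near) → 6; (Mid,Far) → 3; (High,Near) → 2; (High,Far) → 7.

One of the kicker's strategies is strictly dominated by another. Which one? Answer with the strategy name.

Low gives a strictly higher payoff than Mid against every column: 9 > 6, 6 > 3.
So Mid is strictly dominated and the kicker never plays it.

Mid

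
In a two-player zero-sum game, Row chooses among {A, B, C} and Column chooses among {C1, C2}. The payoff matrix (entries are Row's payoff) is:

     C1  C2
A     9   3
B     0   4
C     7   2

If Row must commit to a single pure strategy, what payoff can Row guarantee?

Row minima: A → 3, B → 0, C → 2.
The best of these is 3.

3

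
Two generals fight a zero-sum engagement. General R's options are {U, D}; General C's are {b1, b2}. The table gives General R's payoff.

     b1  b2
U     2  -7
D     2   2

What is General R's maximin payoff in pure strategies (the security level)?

Row minima: U → -7, D → 2.
The best of these is 2.

2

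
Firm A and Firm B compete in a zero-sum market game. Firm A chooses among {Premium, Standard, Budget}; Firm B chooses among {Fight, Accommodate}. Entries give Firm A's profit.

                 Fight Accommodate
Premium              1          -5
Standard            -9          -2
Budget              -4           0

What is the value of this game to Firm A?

Row minima: Premium → -5, Standard → -9, Budget → -4; maximin = -4.
Column maxima: Fight → 1, Accommodate → 0; minimax = 0.
-4 ≠ 0, so there is no saddle point; optimal play is mixed.
Standard is strictly dominated by Budget, so Firm A never plays it.
On the remaining 2×2 (Premium, Budget vs Fight, Accommodate):
Let Firm A play Premium with probability p. Expected payoff against Fight: 1p + (-4)(1−p) = 5p − 4; against Accommodate: (-5)p + 0(1−p) = −5p.
Setting these equal: 5p − 4 = −5p ⇒ 10p = 4 ⇒ p = 2/5, and the value is (5)·(2/5) − 4 = -2.
For Firm B: with q = P(Fight), equating Premium's and Budget's payoffs gives 6q − 5 = −4q ⇒ q = 1/2.

-2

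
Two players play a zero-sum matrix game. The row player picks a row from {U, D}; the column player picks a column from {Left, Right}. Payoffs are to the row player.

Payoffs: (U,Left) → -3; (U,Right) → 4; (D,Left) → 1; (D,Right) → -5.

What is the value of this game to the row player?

Row minima: U → -3, D → -5; maximin = -3.
Column maxima: Left → 1, Right → 4; minimax = 1.
-3 ≠ 1, so there is no saddle point; optimal play is mixed.
Let the row player play U with probability p. Expected payoff against Left: (-3)p + 1(1−p) = −4p + 1; against Right: 4p + (-5)(1−p) = 9p − 5.
Setting these equal: −4p + 1 = 9p − 5 ⇒ −13p = -6 ⇒ p = 6/13, and the value is (-4)·(6/13) + 1 = -11/13.
For the column player: with q = P(Left), equating U's and D's payoffs gives −7q + 4 = 6q − 5 ⇒ q = 9/13.

-11/13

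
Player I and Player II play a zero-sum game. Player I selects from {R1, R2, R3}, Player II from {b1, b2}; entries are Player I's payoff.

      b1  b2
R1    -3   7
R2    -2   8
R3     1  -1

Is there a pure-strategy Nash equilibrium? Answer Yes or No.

Row minima: R1 → -3, R2 → -2, R3 → -1; maximin = -1.
Column maxima: b1 → 1, b2 → 8; minimax = 1.
-1 ≠ 1, so no pure-strategy equilibrium exists.

No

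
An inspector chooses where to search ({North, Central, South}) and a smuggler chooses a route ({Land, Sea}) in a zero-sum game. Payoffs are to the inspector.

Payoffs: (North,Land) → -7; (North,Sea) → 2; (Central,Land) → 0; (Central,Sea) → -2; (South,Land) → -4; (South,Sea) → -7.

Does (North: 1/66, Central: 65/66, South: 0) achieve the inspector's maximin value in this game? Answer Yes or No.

Against Land this mix gives (1/66)·(-7) + (65/66)·0 = -7/66.
Against Sea this mix gives (1/66)·2 + (65/66)·(-2) = -64/33.
The smuggler will play Sea, holding the inspector to -64/33. Shifting weight toward the row that does better against Sea would raise this floor (the equalizing mix achieves -14/11 against both Sea and Land), so the proposed strategy is not optimal.

No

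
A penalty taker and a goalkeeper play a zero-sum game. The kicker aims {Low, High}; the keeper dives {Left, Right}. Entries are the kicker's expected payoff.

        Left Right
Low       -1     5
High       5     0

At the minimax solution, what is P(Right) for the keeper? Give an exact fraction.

Row minima: Low → -1, High → 0; maximin = 0.
Column maxima: Left → 5, Right → 5; minimax = 5.
0 ≠ 5, so there is no saddle point; optimal play is mixed.
Let the kicker play Low with probability p. Expected payoff against Left: (-1)p + 5(1−p) = −6p + 5; against Right: 5p + 0(1−p) = 5p.
Setting these equal: −6p + 5 = 5p ⇒ −11p = -5 ⇒ p = 5/11, and the value is (-6)·(5/11) + 5 = 25/11.
For the keeper: with q = P(Left), equating Low's and High's payoffs gives −6q + 5 = 5q ⇒ q = 5/11.

6/11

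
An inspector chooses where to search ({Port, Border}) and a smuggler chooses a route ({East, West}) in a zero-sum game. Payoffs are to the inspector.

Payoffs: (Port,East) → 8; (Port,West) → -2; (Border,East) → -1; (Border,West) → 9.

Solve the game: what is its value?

7/2

Row minima: Port → -2, Border → -1; maximin = -1.
Column maxima: East → 8, West → 9; minimax = 8.
-1 ≠ 8, so there is no saddle point; optimal play is mixed.
Let the inspector play Port with probability p. Expected payoff against East: 8p + (-1)(1−p) = 9p − 1; against West: (-2)p + 9(1−p) = −11p + 9.
Setting these equal: 9p − 1 = −11p + 9 ⇒ 20p = 10 ⇒ p = 1/2, and the value is (9)·(1/2) − 1 = 7/2.
For the smuggler: with q = P(East), equating Port's and Border's payoffs gives 10q − 2 = −10q + 9 ⇒ q = 11/20.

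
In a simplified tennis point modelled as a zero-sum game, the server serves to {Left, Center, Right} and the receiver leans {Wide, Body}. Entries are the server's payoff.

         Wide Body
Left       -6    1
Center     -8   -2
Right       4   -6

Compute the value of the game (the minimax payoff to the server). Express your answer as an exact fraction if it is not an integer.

-32/17

Row minima: Left → -6, Center → -8, Right → -6; maximin = -6.
Column maxima: Wide → 4, Body → 1; minimax = 1.
-6 ≠ 1, so there is no saddle point; optimal play is mixed.
Center is strictly dominated by Left, so the server never plays it.
On the remaining 2×2 (Left, Right vs Wide, Body):
Let the server play Left with probability p. Expected payoff against Wide: (-6)p + 4(1−p) = −10p + 4; against Body: 1p + (-6)(1−p) = 7p − 6.
Setting these equal: −10p + 4 = 7p − 6 ⇒ −17p = -10 ⇒ p = 10/17, and the value is (-10)·(10/17) + 4 = -32/17.
For the receiver: with q = P(Wide), equating Left's and Right's payoffs gives −7q + 1 = 10q − 6 ⇒ q = 7/17.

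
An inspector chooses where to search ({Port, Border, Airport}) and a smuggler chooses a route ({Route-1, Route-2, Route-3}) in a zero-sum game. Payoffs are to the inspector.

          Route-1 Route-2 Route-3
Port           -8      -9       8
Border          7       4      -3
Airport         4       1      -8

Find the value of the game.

Row minima: Port → -9, Border → -3, Airport → -8; maximin = -3.
Column maxima: Route-1 → 7, Route-2 → 4, Route-3 → 8; minimax = 4.
-3 ≠ 4, so there is no saddle point; optimal play is mixed.
Airport is strictly dominated by Border, so the inspector never plays it.
Route-1 is strictly dominated by Route-2 (it gives the inspector strictly more in every row), so the smuggler never plays it.
On the remaining 2×2 (Port, Border vs Route-2, Route-3):
Let the inspector play Port with probability p. Expected payoff against Route-2: (-9)p + 4(1−p) = −13p + 4; against Route-3: 8p + (-3)(1−p) = 11p − 3.
Setting these equal: −13p + 4 = 11p − 3 ⇒ −24p = -7 ⇒ p = 7/24, and the value is (-13)·(7/24) + 4 = 5/24.
For the smuggler: with q = P(Route-2), equating Port's and Border's payoffs gives −17q + 8 = 7q − 3 ⇒ q = 11/24.

5/24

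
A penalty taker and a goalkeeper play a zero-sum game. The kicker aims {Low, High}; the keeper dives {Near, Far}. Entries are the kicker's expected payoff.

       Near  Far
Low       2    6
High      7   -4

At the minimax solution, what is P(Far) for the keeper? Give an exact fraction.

1/3

Row minima: Low → 2, High → -4; maximin = 2.
Column maxima: Near → 7, Far → 6; minimax = 6.
2 ≠ 6, so there is no saddle point; optimal play is mixed.
Let the kicker play Low with probability p. Expected payoff against Near: 2p + 7(1−p) = −5p + 7; against Far: 6p + (-4)(1−p) = 10p − 4.
Setting these equal: −5p + 7 = 10p − 4 ⇒ −15p = -11 ⇒ p = 11/15, and the value is (-5)·(11/15) + 7 = 10/3.
For the keeper: with q = P(Near), equating Low's and High's payoffs gives −4q + 6 = 11q − 4 ⇒ q = 2/3.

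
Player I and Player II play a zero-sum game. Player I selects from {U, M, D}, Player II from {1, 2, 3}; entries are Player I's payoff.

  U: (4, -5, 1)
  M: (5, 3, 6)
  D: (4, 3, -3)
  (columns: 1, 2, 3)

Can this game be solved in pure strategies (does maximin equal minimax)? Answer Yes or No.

Yes

Row minima: U → -5, M → 3, D → -3; maximin = 3.
Column maxima: 1 → 5, 2 → 3, 3 → 6; minimax = 3.
maximin = minimax = 3, so a saddle point exists.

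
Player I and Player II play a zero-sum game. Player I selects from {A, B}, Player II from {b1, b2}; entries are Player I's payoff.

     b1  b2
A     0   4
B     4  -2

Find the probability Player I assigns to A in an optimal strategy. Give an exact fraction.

3/5

Row minima: A → 0, B → -2; maximin = 0.
Column maxima: b1 → 4, b2 → 4; minimax = 4.
0 ≠ 4, so there is no saddle point; optimal play is mixed.
Let Player I play A with probability p. Expected payoff against b1: 0p + 4(1−p) = −4p + 4; against b2: 4p + (-2)(1−p) = 6p − 2.
Setting these equal: −4p + 4 = 6p − 2 ⇒ −10p = -6 ⇒ p = 3/5, and the value is (-4)·(3/5) + 4 = 8/5.
For Player II: with q = P(b1), equating A's and B's payoffs gives −4q + 4 = 6q − 2 ⇒ q = 3/5.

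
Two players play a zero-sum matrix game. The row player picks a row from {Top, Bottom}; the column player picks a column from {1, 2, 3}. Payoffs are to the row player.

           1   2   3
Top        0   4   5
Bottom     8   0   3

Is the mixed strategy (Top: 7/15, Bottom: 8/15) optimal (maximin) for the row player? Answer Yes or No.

Against 1 this mix gives (7/15)·0 + (8/15)·8 = 64/15.
Against 2 this mix gives (7/15)·4 + (8/15)·0 = 28/15.
Against 3 this mix gives (7/15)·5 + (8/15)·3 = 59/15.
The column player will play 2, holding the row player to 28/15. Shifting weight toward the row that does better against 2 would raise this floor (the equalizing mix achieves 8/3 against both 2 and 1), so the proposed strategy is not optimal.

No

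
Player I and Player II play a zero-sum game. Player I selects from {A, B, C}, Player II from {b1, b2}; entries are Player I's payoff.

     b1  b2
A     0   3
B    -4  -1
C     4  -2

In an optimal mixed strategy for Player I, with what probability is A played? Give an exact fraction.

2/3

Row minima: A → 0, B → -4, C → -2; maximin = 0.
Column maxima: b1 → 4, b2 → 3; minimax = 3.
0 ≠ 3, so there is no saddle point; optimal play is mixed.
B is strictly dominated by A, so Player I never plays it.
On the remaining 2×2 (A, C vs b1, b2):
Let Player I play A with probability p. Expected payoff against b1: 0p + 4(1−p) = −4p + 4; against b2: 3p + (-2)(1−p) = 5p − 2.
Setting these equal: −4p + 4 = 5p − 2 ⇒ −9p = -6 ⇒ p = 2/3, and the value is (-4)·(2/3) + 4 = 4/3.
For Player II: with q = P(b1), equating A's and C's payoffs gives −3q + 3 = 6q − 2 ⇒ q = 5/9.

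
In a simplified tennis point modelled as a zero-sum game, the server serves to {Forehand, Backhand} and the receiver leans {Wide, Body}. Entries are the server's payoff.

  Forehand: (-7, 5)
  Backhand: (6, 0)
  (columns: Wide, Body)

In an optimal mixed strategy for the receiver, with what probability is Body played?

13/18

Row minima: Forehand → -7, Backhand → 0; maximin = 0.
Column maxima: Wide → 6, Body → 5; minimax = 5.
0 ≠ 5, so there is no saddle point; optimal play is mixed.
Let the server play Forehand with probability p. Expected payoff against Wide: (-7)p + 6(1−p) = −13p + 6; against Body: 5p + 0(1−p) = 5p.
Setting these equal: −13p + 6 = 5p ⇒ −18p = -6 ⇒ p = 1/3, and the value is (-13)·(1/3) + 6 = 5/3.
For the receiver: with q = P(Wide), equating Forehand's and Backhand's payoffs gives −12q + 5 = 6q ⇒ q = 5/18.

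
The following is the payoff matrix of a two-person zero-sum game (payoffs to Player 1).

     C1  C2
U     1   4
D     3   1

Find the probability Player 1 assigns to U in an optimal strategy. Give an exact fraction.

Row minima: U → 1, D → 1; maximin = 1.
Column maxima: C1 → 3, C2 → 4; minimax = 3.
1 ≠ 3, so there is no saddle point; optimal play is mixed.
Let Player 1 play U with probability p. Expected payoff against C1: 1p + 3(1−p) = −2p + 3; against C2: 4p + 1(1−p) = 3p + 1.
Setting these equal: −2p + 3 = 3p + 1 ⇒ −5p = -2 ⇒ p = 2/5, and the value is (-2)·(2/5) + 3 = 11/5.
For Player 2: with q = P(C1), equating U's and D's payoffs gives −3q + 4 = 2q + 1 ⇒ q = 3/5.

2/5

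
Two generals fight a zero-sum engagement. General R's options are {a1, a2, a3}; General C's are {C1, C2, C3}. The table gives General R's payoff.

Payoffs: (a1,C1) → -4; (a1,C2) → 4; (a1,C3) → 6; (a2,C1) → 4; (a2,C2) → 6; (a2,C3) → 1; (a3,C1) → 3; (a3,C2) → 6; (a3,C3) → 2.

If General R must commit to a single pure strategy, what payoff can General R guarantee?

Row minima: a1 → -4, a2 → 1, a3 → 2.
The best of these is 2.

2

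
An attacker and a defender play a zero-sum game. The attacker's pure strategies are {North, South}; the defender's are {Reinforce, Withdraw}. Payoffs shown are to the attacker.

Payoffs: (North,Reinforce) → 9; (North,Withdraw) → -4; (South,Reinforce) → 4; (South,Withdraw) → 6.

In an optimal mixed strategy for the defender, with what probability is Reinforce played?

2/3

Row minima: North → -4, South → 4; maximin = 4.
Column maxima: Reinforce → 9, Withdraw → 6; minimax = 6.
4 ≠ 6, so there is no saddle point; optimal play is mixed.
Let the attacker play North with probability p. Expected payoff against Reinforce: 9p + 4(1−p) = 5p + 4; against Withdraw: (-4)p + 6(1−p) = −10p + 6.
Setting these equal: 5p + 4 = −10p + 6 ⇒ 15p = 2 ⇒ p = 2/15, and the value is (5)·(2/15) + 4 = 14/3.
For the defender: with q = P(Reinforce), equating North's and South's payoffs gives 13q − 4 = −2q + 6 ⇒ q = 2/3.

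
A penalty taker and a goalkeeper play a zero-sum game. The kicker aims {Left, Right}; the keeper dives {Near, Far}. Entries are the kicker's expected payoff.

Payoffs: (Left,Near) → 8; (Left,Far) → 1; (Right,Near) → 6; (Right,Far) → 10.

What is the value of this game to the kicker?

Row minima: Left → 1, Right → 6; maximin = 6.
Column maxima: Near → 8, Far → 10; minimax = 8.
6 ≠ 8, so there is no saddle point; optimal play is mixed.
Let the kicker play Left with probability p. Expected payoff against Near: 8p + 6(1−p) = 2p + 6; against Far: 1p + 10(1−p) = −9p + 10.
Setting these equal: 2p + 6 = −9p + 10 ⇒ 11p = 4 ⇒ p = 4/11, and the value is (2)·(4/11) + 6 = 74/11.
For the keeper: with q = P(Near), equating Left's and Right's payoffs gives 7q + 1 = −4q + 10 ⇒ q = 9/11.

74/11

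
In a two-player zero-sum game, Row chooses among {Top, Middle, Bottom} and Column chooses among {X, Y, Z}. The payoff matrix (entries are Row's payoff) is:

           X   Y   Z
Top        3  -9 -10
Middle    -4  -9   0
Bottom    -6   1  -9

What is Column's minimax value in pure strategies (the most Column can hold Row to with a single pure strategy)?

Column maxima: X → 3, Y → 1, Z → 0.
The smallest of these is 0.

0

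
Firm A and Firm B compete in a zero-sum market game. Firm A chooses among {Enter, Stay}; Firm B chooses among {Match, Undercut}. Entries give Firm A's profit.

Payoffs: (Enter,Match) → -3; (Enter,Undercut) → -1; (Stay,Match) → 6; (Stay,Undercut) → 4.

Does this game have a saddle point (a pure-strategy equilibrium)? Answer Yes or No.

Yes

Row minima: Enter → -3, Stay → 4; maximin = 4.
Column maxima: Match → 6, Undercut → 4; minimax = 4.
maximin = minimax = 4, so a saddle point exists.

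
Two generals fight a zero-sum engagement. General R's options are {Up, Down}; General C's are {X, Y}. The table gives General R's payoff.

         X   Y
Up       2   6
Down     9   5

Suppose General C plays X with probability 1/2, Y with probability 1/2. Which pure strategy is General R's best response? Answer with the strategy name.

Expected payoff of Up: (1/2)·2 + (1/2)·6 = 4.
Expected payoff of Down: (1/2)·9 + (1/2)·5 = 7.
The largest is 7, so General R's best response is Down.

Down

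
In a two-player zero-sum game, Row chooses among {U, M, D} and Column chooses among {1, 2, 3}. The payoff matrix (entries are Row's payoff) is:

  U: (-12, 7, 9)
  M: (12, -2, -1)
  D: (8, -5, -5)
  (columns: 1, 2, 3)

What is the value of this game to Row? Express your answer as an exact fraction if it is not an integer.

Row minima: U → -12, M → -2, D → -5; maximin = -2.
Column maxima: 1 → 12, 2 → 7, 3 → 9; minimax = 7.
-2 ≠ 7, so there is no saddle point; optimal play is mixed.
D is strictly dominated by M, so Row never plays it.
With D eliminated, 3 is strictly dominated by 2 (it gives Row strictly more in every remaining row), so Column never plays it.
On the remaining 2×2 (U, M vs 1, 2):
Let Row play U with probability p. Expected payoff against 1: (-12)p + 12(1−p) = −24p + 12; against 2: 7p + (-2)(1−p) = 9p − 2.
Setting these equal: −24p + 12 = 9p − 2 ⇒ −33p = -14 ⇒ p = 14/33, and the value is (-24)·(14/33) + 12 = 20/11.
For Column: with q = P(1), equating U's and M's payoffs gives −19q + 7 = 14q − 2 ⇒ q = 3/11.

20/11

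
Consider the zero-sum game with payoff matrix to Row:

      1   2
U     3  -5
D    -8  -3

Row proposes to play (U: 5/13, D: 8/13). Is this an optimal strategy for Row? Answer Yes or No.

Against 1 this mix gives (5/13)·3 + (8/13)·(-8) = -49/13.
Against 2 this mix gives (5/13)·(-5) + (8/13)·(-3) = -49/13.
All of Column's active replies (1, 2) yield -49/13, and no column does worse for Row. The mix makes Column indifferent and guarantees -49/13, so it is optimal.

Yes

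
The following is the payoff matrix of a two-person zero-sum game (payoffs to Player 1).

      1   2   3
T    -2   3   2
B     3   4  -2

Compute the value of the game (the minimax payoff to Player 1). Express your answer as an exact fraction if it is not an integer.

Row minima: T → -2, B → -2; maximin = -2.
Column maxima: 1 → 3, 2 → 4, 3 → 2; minimax = 2.
-2 ≠ 2, so there is no saddle point; optimal play is mixed.
2 is strictly dominated by 1 (it gives Player 1 strictly more in every row), so Player 2 never plays it.
On the remaining 2×2 (T, B vs 1, 3):
Let Player 1 play T with probability p. Expected payoff against 1: (-2)p + 3(1−p) = −5p + 3; against 3: 2p + (-2)(1−p) = 4p − 2.
Setting these equal: −5p + 3 = 4p − 2 ⇒ −9p = -5 ⇒ p = 5/9, and the value is (-5)·(5/9) + 3 = 2/9.
For Player 2: with q = P(1), equating T's and B's payoffs gives −4q + 2 = 5q − 2 ⇒ q = 4/9.

2/9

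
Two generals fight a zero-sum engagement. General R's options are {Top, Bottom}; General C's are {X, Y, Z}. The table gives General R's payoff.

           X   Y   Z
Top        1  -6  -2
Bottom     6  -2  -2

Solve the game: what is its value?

-2

Row minima: Top → -6, Bottom → -2; maximin = -2.
Column maxima: X → 6, Y → -2, Z → -2; minimax = -2.
Since maximin = minimax = -2, there is a saddle point and the value is -2.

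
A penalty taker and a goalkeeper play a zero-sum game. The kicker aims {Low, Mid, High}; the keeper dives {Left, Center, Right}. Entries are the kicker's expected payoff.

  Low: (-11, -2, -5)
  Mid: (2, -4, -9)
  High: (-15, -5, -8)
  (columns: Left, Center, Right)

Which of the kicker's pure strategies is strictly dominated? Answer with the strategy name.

High

Low gives a strictly higher payoff than High against every column: -11 > -15, -2 > -5, -5 > -8.
So High is strictly dominated and the kicker never plays it.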